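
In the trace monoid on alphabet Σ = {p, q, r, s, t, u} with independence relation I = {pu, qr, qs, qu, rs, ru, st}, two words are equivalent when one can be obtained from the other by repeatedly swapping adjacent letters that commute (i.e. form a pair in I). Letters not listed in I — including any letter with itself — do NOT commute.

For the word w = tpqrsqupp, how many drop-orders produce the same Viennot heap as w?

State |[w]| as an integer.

54

0(t) covers ∅
1(p) covers 0:t
2(q) covers 1:p
3(r) covers 1:p
4(s) covers 1:p
5(q) covers 2:q
6(u) covers 4:s
7(p) covers 3:r, 4:s, 5:q
8(p) covers 7:p
floor of heap: 0:t
completions by unplaced set U, small U first (add the entries for U minus each lowest piece of U):
  |U|=1: {6}:1  {8}:1
  |U|=2: {6,8}:2  {7,8}:1
  |U|=3: {3,7,8}:1  {5,7,8}:1  {6,7,8}:3
  |U|=4: {2,5,7,8}:1  {3,5,7,8}:2  {3,6,7,8}:4  {4,6,7,8}:3  {5,6,7,8}:4
  |U|=5: {2,3,5,7,8}:3  {2,5,6,7,8}:5  {3,4,6,7,8}:7  {3,5,6,7,8}:10  {4,5,6,7,8}:7
  |U|=6: {2,3,5,6,7,8}:18  {2,4,5,6,7,8}:12  {3,4,5,6,7,8}:24
  |U|=7: {2,3,4,5,6,7,8}:54
  start at 0(t): 54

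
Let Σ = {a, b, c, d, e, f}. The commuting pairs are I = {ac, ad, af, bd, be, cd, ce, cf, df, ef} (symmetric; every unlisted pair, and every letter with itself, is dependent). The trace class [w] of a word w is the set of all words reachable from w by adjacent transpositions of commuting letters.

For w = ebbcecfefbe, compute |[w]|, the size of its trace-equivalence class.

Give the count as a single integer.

1980

0(e) covers ∅
1(b) covers ∅
2(b) covers 1:b
3(c) covers 2:b
4(e) covers 0:e
5(c) covers 3:c
6(f) covers 2:b
7(e) covers 4:e
8(f) covers 6:f
9(b) covers 5:c, 8:f
10(e) covers 7:e
floor of heap: 0:e, 1:b
completions by unplaced set U, small U first (add the entries for U minus each lowest piece of U):
  |U|=1: {9}:1  {10}:1
  |U|=2: {5,9}:1  {7,10}:1  {8,9}:1  {9,10}:2
  |U|=3: {3,5,9}:1  {4,7,10}:1  {5,8,9}:2  {5,9,10}:3  {6,8,9}:1  {7,9,10}:3  {8,9,10}:3
  |U|=4: {0,4,7,10}:1  {3,5,8,9}:3  {3,5,9,10}:4  {4,7,9,10}:4  {5,6,8,9}:3  {5,7,9,10}:6  {5,8,9,10}:8  {6,8,9,10}:4  {7,8,9,10}:6
  |U|=5: {0,4,7,9,10}:5  {3,5,6,8,9}:6  {3,5,7,9,10}:10  {3,5,8,9,10}:15  {4,5,7,9,10}:10  {4,7,8,9,10}:10  {5,6,8,9,10}:15  {5,7,8,9,10}:20  {6,7,8,9,10}:10
  |U|=6: {0,4,5,7,9,10}:15  {0,4,7,8,9,10}:15  {2,3,5,6,8,9}:6  {3,4,5,7,9,10}:20  {3,5,6,8,9,10}:36  {3,5,7,8,9,10}:45  {4,5,7,8,9,10}:40  {4,6,7,8,9,10}:20  {5,6,7,8,9,10}:45
  |U|=7: {0,3,4,5,7,9,10}:35  {0,4,5,7,8,9,10}:70  {0,4,6,7,8,9,10}:35  {1,2,3,5,6,8,9}:6  {2,3,5,6,8,9,10}:42  {3,4,5,7,8,9,10}:105  {3,5,6,7,8,9,10}:126  {4,5,6,7,8,9,10}:105
  |U|=8: {0,3,4,5,7,8,9,10}:210  {0,4,5,6,7,8,9,10}:210  {1,2,3,5,6,8,9,10}:48  {2,3,5,6,7,8,9,10}:168  {3,4,5,6,7,8,9,10}:336
  |U|=9: {0,3,4,5,6,7,8,9,10}:756  {1,2,3,5,6,7,8,9,10}:216  {2,3,4,5,6,7,8,9,10}:504
  start at 0(e): 720
  start at 1(b): 1260
sum over floor = 1980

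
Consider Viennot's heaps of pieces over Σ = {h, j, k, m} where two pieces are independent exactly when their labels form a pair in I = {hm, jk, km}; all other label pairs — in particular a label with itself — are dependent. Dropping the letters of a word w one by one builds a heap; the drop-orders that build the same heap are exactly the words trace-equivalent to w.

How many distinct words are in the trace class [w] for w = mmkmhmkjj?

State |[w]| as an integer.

65

piece 0:m — minimal
piece 1:m rests on {0:m}
piece 2:k — minimal
piece 3:m rests on {1:m}
piece 4:h rests on {2:k}
piece 5:m rests on {3:m}
piece 6:k rests on {4:h}
piece 7:j rests on {4:h, 5:m}
piece 8:j rests on {7:j}
minimal pieces: {0:m, 2:k}
ways to finish when only these pieces remain (= sum over removing one remaining piece with nothing left below it):
  1 left: {6}→1  {8}→1
  2 left: {6,8}→2  {7,8}→1
  3 left: {5,7,8}→1  {6,7,8}→3
  4 left: {3,5,7,8}→1  {4,6,7,8}→3  {5,6,7,8}→4
  5 left: {1,3,5,7,8}→1  {2,4,6,7,8}→3  {3,5,6,7,8}→5  {4,5,6,7,8}→7
  6 left: {0,1,3,5,7,8}→1  {1,3,5,6,7,8}→6  {2,4,5,6,7,8}→10  {3,4,5,6,7,8}→12
  7 left: {0,1,3,5,6,7,8}→7  {1,3,4,5,6,7,8}→18  {2,3,4,5,6,7,8}→22
  placing 0:m first → 40 extensions
  placing 2:k first → 25 extensions
total linear extensions = 65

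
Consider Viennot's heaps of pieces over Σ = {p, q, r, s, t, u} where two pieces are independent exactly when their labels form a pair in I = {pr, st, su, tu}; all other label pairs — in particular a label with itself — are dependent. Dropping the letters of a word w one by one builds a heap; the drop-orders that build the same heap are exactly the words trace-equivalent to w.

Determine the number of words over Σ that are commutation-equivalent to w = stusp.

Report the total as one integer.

12

0(s) covers ∅
1(t) covers ∅
2(u) covers ∅
3(s) covers 0:s
4(p) covers 1:t, 2:u, 3:s
floor of heap: 0:s, 1:t, 2:u
completions by unplaced set U, small U first (add the entries for U minus each lowest piece of U):
  |U|=1: {4}:1
  |U|=2: {1,4}:1  {2,4}:1  {3,4}:1
  |U|=3: {0,3,4}:1  {1,2,4}:2  {1,3,4}:2  {2,3,4}:2
  start at 0(s): 6
  start at 1(t): 3
  start at 2(u): 3
sum over floor = 12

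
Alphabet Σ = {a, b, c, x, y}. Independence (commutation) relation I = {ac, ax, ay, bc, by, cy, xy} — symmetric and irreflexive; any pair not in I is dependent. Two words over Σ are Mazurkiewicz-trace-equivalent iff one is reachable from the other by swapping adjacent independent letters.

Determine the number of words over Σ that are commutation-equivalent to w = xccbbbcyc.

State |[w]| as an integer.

piece 0:x — minimal
piece 1:c rests on {0:x}
piece 2:c rests on {1:c}
piece 3:b rests on {0:x}
piece 4:b rests on {3:b}
piece 5:b rests on {4:b}
piece 6:c rests on {2:c}
piece 7:y — minimal
piece 8:c rests on {6:c}
minimal pieces: {0:x, 7:y}
ways to finish when only these pieces remain (= sum over removing one remaining piece with nothing left below it):
  1 left: {5}→1  {7}→1  {8}→1
  2 left: {4,5}→1  {5,7}→2  {5,8}→2  {6,8}→1  {7,8}→2
  3 left: {2,6,8}→1  {3,4,5}→1  {4,5,7}→3  {4,5,8}→3  {5,6,8}→3  {5,7,8}→6  {6,7,8}→3
  4 left: {1,2,6,8}→1  {2,5,6,8}→4  {2,6,7,8}→4  {3,4,5,7}→4  {3,4,5,8}→4  {4,5,6,8}→6  {4,5,7,8}→12  {5,6,7,8}→12
  5 left: {1,2,5,6,8}→5  {1,2,6,7,8}→5  {2,4,5,6,8}→10  {2,5,6,7,8}→20  {3,4,5,6,8}→10  {3,4,5,7,8}→20  {4,5,6,7,8}→30
  6 left: {1,2,4,5,6,8}→15  {1,2,5,6,7,8}→30  {2,3,4,5,6,8}→20  {2,4,5,6,7,8}→60  {3,4,5,6,7,8}→60
  7 left: {1,2,3,4,5,6,8}→35  {1,2,4,5,6,7,8}→105  {2,3,4,5,6,7,8}→140
  placing 0:x first → 280 extensions
  placing 7:y first → 35 extensions
total linear extensions = 315

315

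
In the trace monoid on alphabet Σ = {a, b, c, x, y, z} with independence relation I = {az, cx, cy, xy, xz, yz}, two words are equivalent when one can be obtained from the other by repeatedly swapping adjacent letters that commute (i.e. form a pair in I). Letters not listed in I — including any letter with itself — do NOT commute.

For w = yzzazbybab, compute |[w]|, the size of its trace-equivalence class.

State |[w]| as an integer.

piece 0:y — minimal
piece 1:z — minimal
piece 2:z rests on {1:z}
piece 3:a rests on {0:y}
piece 4:z rests on {2:z}
piece 5:b rests on {3:a, 4:z}
piece 6:y rests on {5:b}
piece 7:b rests on {6:y}
piece 8:a rests on {7:b}
piece 9:b rests on {8:a}
minimal pieces: {0:y, 1:z}
ways to finish when only these pieces remain (= sum over removing one remaining piece with nothing left below it):
  1 left: {9}→1
  2 left: {8,9}→1
  3 left: {7,8,9}→1
  4 left: {6,7,8,9}→1
  5 left: {5,6,7,8,9}→1
  6 left: {3,5,6,7,8,9}→1  {4,5,6,7,8,9}→1
  7 left: {0,3,5,6,7,8,9}→1  {2,4,5,6,7,8,9}→1  {3,4,5,6,7,8,9}→2
  8 left: {0,3,4,5,6,7,8,9}→3  {1,2,4,5,6,7,8,9}→1  {2,3,4,5,6,7,8,9}→3
  placing 0:y first → 4 extensions
  placing 1:z first → 6 extensions
total linear extensions = 10

10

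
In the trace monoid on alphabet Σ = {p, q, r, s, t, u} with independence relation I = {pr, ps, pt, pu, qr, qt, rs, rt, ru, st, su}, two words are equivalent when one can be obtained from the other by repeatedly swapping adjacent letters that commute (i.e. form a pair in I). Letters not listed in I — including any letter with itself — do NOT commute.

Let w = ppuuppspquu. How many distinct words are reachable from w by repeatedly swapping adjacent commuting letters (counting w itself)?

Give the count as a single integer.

#0=p has no predecessor
#1=p depends on [0:p]
#2=u has no predecessor
#3=u depends on [2:u]
#4=p depends on [1:p]
#5=p depends on [4:p]
#6=s has no predecessor
#7=p depends on [5:p]
#8=q depends on [3:u, 6:s, 7:p]
#9=u depends on [8:q]
#10=u depends on [9:u]
sources: [0:p, 2:u, 6:s]
N(rest) = Σ N(rest − s) over sources s of rest; N(one piece) = 1:
  size 1 → [10]=1
  size 2 → [9,10]=1
  size 3 → [8,9,10]=1
  size 4 → [3,8,9,10]=1  [6,8,9,10]=1  [7,8,9,10]=1
  size 5 → [2,3,8,9,10]=1  [3,6,8,9,10]=2  [3,7,8,9,10]=2  [5,7,8,9,10]=1  [6,7,8,9,10]=2
  size 6 → [2,3,6,8,9,10]=3  [2,3,7,8,9,10]=3  [3,5,7,8,9,10]=3  [3,6,7,8,9,10]=6  [4,5,7,8,9,10]=1  [5,6,7,8,9,10]=3
  size 7 → [1,4,5,7,8,9,10]=1  [2,3,5,7,8,9,10]=6  [2,3,6,7,8,9,10]=12  [3,4,5,7,8,9,10]=4  [3,5,6,7,8,9,10]=12  [4,5,6,7,8,9,10]=4
  size 8 → [0,1,4,5,7,8,9,10]=1  [1,3,4,5,7,8,9,10]=5  [1,4,5,6,7,8,9,10]=5  [2,3,4,5,7,8,9,10]=10  [2,3,5,6,7,8,9,10]=30  [3,4,5,6,7,8,9,10]=20
  size 9 → [0,1,3,4,5,7,8,9,10]=6  [0,1,4,5,6,7,8,9,10]=6  [1,2,3,4,5,7,8,9,10]=15  [1,3,4,5,6,7,8,9,10]=30  [2,3,4,5,6,7,8,9,10]=60
  first=0(p) contributes 105
  first=2(u) contributes 42
  first=6(s) contributes 21
|[w]| = 168

168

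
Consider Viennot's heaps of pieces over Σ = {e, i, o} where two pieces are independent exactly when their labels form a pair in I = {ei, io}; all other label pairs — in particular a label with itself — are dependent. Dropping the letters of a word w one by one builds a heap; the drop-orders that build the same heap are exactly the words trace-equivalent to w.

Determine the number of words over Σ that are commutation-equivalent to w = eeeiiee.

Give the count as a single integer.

0(e) covers ∅
1(e) covers 0:e
2(e) covers 1:e
3(i) covers ∅
4(i) covers 3:i
5(e) covers 2:e
6(e) covers 5:e
floor of heap: 0:e, 3:i
completions by unplaced set U, small U first (add the entries for U minus each lowest piece of U):
  |U|=1: {4}:1  {6}:1
  |U|=2: {3,4}:1  {4,6}:2  {5,6}:1
  |U|=3: {2,5,6}:1  {3,4,6}:3  {4,5,6}:3
  |U|=4: {1,2,5,6}:1  {2,4,5,6}:4  {3,4,5,6}:6
  |U|=5: {0,1,2,5,6}:1  {1,2,4,5,6}:5  {2,3,4,5,6}:10
  start at 0(e): 15
  start at 3(i): 6
sum over floor = 21

21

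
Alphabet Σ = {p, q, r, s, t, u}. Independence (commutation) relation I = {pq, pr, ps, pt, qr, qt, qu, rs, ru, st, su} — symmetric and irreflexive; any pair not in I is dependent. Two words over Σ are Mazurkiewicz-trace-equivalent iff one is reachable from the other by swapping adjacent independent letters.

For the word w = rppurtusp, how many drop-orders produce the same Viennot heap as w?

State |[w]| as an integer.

90

#0=r has no predecessor
#1=p has no predecessor
#2=p depends on [1:p]
#3=u depends on [2:p]
#4=r depends on [0:r]
#5=t depends on [3:u, 4:r]
#6=u depends on [5:t]
#7=s has no predecessor
#8=p depends on [6:u]
sources: [0:r, 1:p, 7:s]
N(rest) = Σ N(rest − s) over sources s of rest; N(one piece) = 1:
  size 1 → [7]=1  [8]=1
  size 2 → [6,8]=1  [7,8]=2
  size 3 → [5,6,8]=1  [6,7,8]=3
  size 4 → [3,5,6,8]=1  [4,5,6,8]=1  [5,6,7,8]=4
  size 5 → [0,4,5,6,8]=1  [2,3,5,6,8]=1  [3,4,5,6,8]=2  [3,5,6,7,8]=5  [4,5,6,7,8]=5
  size 6 → [0,3,4,5,6,8]=3  [0,4,5,6,7,8]=6  [1,2,3,5,6,8]=1  [2,3,4,5,6,8]=3  [2,3,5,6,7,8]=6  [3,4,5,6,7,8]=12
  size 7 → [0,2,3,4,5,6,8]=6  [0,3,4,5,6,7,8]=21  [1,2,3,4,5,6,8]=4  [1,2,3,5,6,7,8]=7  [2,3,4,5,6,7,8]=21
  first=0(r) contributes 32
  first=1(p) contributes 48
  first=7(s) contributes 10
|[w]| = 90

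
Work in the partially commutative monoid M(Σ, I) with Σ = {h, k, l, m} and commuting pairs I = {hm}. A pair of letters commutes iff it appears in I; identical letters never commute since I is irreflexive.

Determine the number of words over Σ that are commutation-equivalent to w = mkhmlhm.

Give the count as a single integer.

4

0(m) covers ∅
1(k) covers 0:m
2(h) covers 1:k
3(m) covers 1:k
4(l) covers 2:h, 3:m
5(h) covers 4:l
6(m) covers 4:l
floor of heap: 0:m
completions by unplaced set U, small U first (add the entries for U minus each lowest piece of U):
  |U|=1: {5}:1  {6}:1
  |U|=2: {5,6}:2
  |U|=3: {4,5,6}:2
  |U|=4: {2,4,5,6}:2  {3,4,5,6}:2
  |U|=5: {2,3,4,5,6}:4
  start at 0(m): 4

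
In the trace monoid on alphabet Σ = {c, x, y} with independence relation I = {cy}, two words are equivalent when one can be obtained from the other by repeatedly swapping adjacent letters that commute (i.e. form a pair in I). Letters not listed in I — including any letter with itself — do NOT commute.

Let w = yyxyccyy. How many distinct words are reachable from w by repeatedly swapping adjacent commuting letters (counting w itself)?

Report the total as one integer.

0(y) covers ∅
1(y) covers 0:y
2(x) covers 1:y
3(y) covers 2:x
4(c) covers 2:x
5(c) covers 4:c
6(y) covers 3:y
7(y) covers 6:y
floor of heap: 0:y
completions by unplaced set U, small U first (add the entries for U minus each lowest piece of U):
  |U|=1: {5}:1  {7}:1
  |U|=2: {4,5}:1  {5,7}:2  {6,7}:1
  |U|=3: {3,6,7}:1  {4,5,7}:3  {5,6,7}:3
  |U|=4: {3,5,6,7}:4  {4,5,6,7}:6
  |U|=5: {3,4,5,6,7}:10
  |U|=6: {2,3,4,5,6,7}:10
  start at 0(y): 10

10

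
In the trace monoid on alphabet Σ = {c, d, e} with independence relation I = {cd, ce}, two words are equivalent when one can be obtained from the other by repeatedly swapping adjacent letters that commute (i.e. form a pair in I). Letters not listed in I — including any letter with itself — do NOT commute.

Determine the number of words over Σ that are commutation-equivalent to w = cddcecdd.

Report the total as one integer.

56

0(c) covers ∅
1(d) covers ∅
2(d) covers 1:d
3(c) covers 0:c
4(e) covers 2:d
5(c) covers 3:c
6(d) covers 4:e
7(d) covers 6:d
floor of heap: 0:c, 1:d
completions by unplaced set U, small U first (add the entries for U minus each lowest piece of U):
  |U|=1: {5}:1  {7}:1
  |U|=2: {3,5}:1  {5,7}:2  {6,7}:1
  |U|=3: {0,3,5}:1  {3,5,7}:3  {4,6,7}:1  {5,6,7}:3
  |U|=4: {0,3,5,7}:4  {2,4,6,7}:1  {3,5,6,7}:6  {4,5,6,7}:4
  |U|=5: {0,3,5,6,7}:10  {1,2,4,6,7}:1  {2,4,5,6,7}:5  {3,4,5,6,7}:10
  |U|=6: {0,3,4,5,6,7}:20  {1,2,4,5,6,7}:6  {2,3,4,5,6,7}:15
  start at 0(c): 21
  start at 1(d): 35
sum over floor = 56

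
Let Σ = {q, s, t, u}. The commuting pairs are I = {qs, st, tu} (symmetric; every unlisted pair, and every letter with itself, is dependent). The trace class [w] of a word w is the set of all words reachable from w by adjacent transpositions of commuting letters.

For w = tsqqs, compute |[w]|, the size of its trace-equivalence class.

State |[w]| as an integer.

piece 0:t — minimal
piece 1:s — minimal
piece 2:q rests on {0:t}
piece 3:q rests on {2:q}
piece 4:s rests on {1:s}
minimal pieces: {0:t, 1:s}
ways to finish when only these pieces remain (= sum over removing one remaining piece with nothing left below it):
  1 left: {3}→1  {4}→1
  2 left: {1,4}→1  {2,3}→1  {3,4}→2
  3 left: {0,2,3}→1  {1,3,4}→3  {2,3,4}→3
  placing 0:t first → 6 extensions
  placing 1:s first → 4 extensions
total linear extensions = 10

10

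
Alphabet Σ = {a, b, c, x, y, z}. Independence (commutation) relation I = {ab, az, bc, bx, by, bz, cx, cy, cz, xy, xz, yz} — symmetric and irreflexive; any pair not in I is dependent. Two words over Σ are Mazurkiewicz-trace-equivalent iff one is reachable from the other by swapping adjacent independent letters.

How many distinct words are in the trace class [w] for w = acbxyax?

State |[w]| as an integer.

42

drop 0:a onto floor
drop 1:c onto {0:a}
drop 2:b onto floor
drop 3:x onto {0:a}
drop 4:y onto {0:a}
drop 5:a onto {1:c, 3:x, 4:y}
drop 6:x onto {5:a}
ground layer = {0:a, 2:b}
drop-orders for the pieces not yet dropped (sum over which currently-grounded one goes next):
  1 to go: {2} 1  {6} 1
  2 to go: {2,6} 2  {5,6} 1
  3 to go: {1,5,6} 1  {2,5,6} 3  {3,5,6} 1  {4,5,6} 1
  4 to go: {1,2,5,6} 4  {1,3,5,6} 2  {1,4,5,6} 2  {2,3,5,6} 4  {2,4,5,6} 4  {3,4,5,6} 2
  5 to go: {1,2,3,5,6} 10  {1,2,4,5,6} 10  {1,3,4,5,6} 6  {2,3,4,5,6} 10
  if 0:a drops first: 36 orders
  if 2:b drops first: 6 orders
heap linearizations: 42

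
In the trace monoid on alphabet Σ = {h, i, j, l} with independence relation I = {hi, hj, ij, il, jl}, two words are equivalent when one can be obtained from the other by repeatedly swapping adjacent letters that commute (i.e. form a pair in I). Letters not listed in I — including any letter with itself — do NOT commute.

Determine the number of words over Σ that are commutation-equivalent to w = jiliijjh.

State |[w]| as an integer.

560

0(j) covers ∅
1(i) covers ∅
2(l) covers ∅
3(i) covers 1:i
4(i) covers 3:i
5(j) covers 0:j
6(j) covers 5:j
7(h) covers 2:l
floor of heap: 0:j, 1:i, 2:l
completions by unplaced set U, small U first (add the entries for U minus each lowest piece of U):
  |U|=1: {4}:1  {6}:1  {7}:1
  |U|=2: {2,7}:1  {3,4}:1  {4,6}:2  {4,7}:2  {5,6}:1  {6,7}:2
  |U|=3: {0,5,6}:1  {1,3,4}:1  {2,4,7}:3  {2,6,7}:3  {3,4,6}:3  {3,4,7}:3  {4,5,6}:3  {4,6,7}:6  {5,6,7}:3
  |U|=4: {0,4,5,6}:4  {0,5,6,7}:4  {1,3,4,6}:4  {1,3,4,7}:4  {2,3,4,7}:6  {2,4,6,7}:12  {2,5,6,7}:6  {3,4,5,6}:6  {3,4,6,7}:12  {4,5,6,7}:12
  |U|=5: {0,2,5,6,7}:10  {0,3,4,5,6}:10  {0,4,5,6,7}:20  {1,2,3,4,7}:10  {1,3,4,5,6}:10  {1,3,4,6,7}:20  {2,3,4,6,7}:30  {2,4,5,6,7}:30  {3,4,5,6,7}:30
  |U|=6: {0,1,3,4,5,6}:20  {0,2,4,5,6,7}:60  {0,3,4,5,6,7}:60  {1,2,3,4,6,7}:60  {1,3,4,5,6,7}:60  {2,3,4,5,6,7}:90
  start at 0(j): 210
  start at 1(i): 210
  start at 2(l): 140
sum over floor = 560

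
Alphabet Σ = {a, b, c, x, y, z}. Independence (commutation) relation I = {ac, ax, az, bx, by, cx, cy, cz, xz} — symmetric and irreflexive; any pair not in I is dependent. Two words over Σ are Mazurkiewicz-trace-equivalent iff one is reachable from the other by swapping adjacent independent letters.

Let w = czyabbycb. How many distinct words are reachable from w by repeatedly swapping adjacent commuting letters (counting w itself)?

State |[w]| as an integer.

0(c) covers ∅
1(z) covers ∅
2(y) covers 1:z
3(a) covers 2:y
4(b) covers 0:c, 3:a
5(b) covers 4:b
6(y) covers 3:a
7(c) covers 5:b
8(b) covers 7:c
floor of heap: 0:c, 1:z
completions by unplaced set U, small U first (add the entries for U minus each lowest piece of U):
  |U|=1: {6}:1  {8}:1
  |U|=2: {6,8}:2  {7,8}:1
  |U|=3: {5,7,8}:1  {6,7,8}:3
  |U|=4: {4,5,7,8}:1  {5,6,7,8}:4
  |U|=5: {0,4,5,7,8}:1  {4,5,6,7,8}:5
  |U|=6: {0,4,5,6,7,8}:6  {3,4,5,6,7,8}:5
  |U|=7: {0,3,4,5,6,7,8}:11  {2,3,4,5,6,7,8}:5
  start at 0(c): 5
  start at 1(z): 16
sum over floor = 21

21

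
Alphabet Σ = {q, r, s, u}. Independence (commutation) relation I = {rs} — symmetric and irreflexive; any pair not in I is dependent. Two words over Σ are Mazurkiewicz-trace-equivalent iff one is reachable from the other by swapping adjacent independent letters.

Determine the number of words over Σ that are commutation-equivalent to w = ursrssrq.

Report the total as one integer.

20

drop 0:u onto floor
drop 1:r onto {0:u}
drop 2:s onto {0:u}
drop 3:r onto {1:r}
drop 4:s onto {2:s}
drop 5:s onto {4:s}
drop 6:r onto {3:r}
drop 7:q onto {5:s, 6:r}
ground layer = {0:u}
drop-orders for the pieces not yet dropped (sum over which currently-grounded one goes next):
  1 to go: {7} 1
  2 to go: {5,7} 1  {6,7} 1
  3 to go: {3,6,7} 1  {4,5,7} 1  {5,6,7} 2
  4 to go: {1,3,6,7} 1  {2,4,5,7} 1  {3,5,6,7} 3  {4,5,6,7} 3
  5 to go: {1,3,5,6,7} 4  {2,4,5,6,7} 4  {3,4,5,6,7} 6
  6 to go: {1,3,4,5,6,7} 10  {2,3,4,5,6,7} 10
  if 0:u drops first: 20 orders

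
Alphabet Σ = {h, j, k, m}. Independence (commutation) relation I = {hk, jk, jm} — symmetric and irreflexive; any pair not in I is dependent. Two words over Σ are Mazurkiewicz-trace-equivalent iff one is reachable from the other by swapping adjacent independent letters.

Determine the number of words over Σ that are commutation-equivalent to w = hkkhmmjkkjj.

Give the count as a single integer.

301

piece 0:h — minimal
piece 1:k — minimal
piece 2:k rests on {1:k}
piece 3:h rests on {0:h}
piece 4:m rests on {2:k, 3:h}
piece 5:m rests on {4:m}
piece 6:j rests on {3:h}
piece 7:k rests on {5:m}
piece 8:k rests on {7:k}
piece 9:j rests on {6:j}
piece 10:j rests on {9:j}
minimal pieces: {0:h, 1:k}
ways to finish when only these pieces remain (= sum over removing one remaining piece with nothing left below it):
  1 left: {8}→1  {10}→1
  2 left: {7,8}→1  {8,10}→2  {9,10}→1
  3 left: {5,7,8}→1  {6,9,10}→1  {7,8,10}→3  {8,9,10}→3
  4 left: {4,5,7,8}→1  {5,7,8,10}→4  {6,8,9,10}→4  {7,8,9,10}→6
  5 left: {2,4,5,7,8}→1  {4,5,7,8,10}→5  {5,7,8,9,10}→10  {6,7,8,9,10}→10
  6 left: {1,2,4,5,7,8}→1  {2,4,5,7,8,10}→6  {4,5,7,8,9,10}→15  {5,6,7,8,9,10}→20
  7 left: {1,2,4,5,7,8,10}→7  {2,4,5,7,8,9,10}→21  {4,5,6,7,8,9,10}→35
  8 left: {1,2,4,5,7,8,9,10}→28  {2,4,5,6,7,8,9,10}→56  {3,4,5,6,7,8,9,10}→35
  9 left: {0,3,4,5,6,7,8,9,10}→35  {1,2,4,5,6,7,8,9,10}→84  {2,3,4,5,6,7,8,9,10}→91
  placing 0:h first → 175 extensions
  placing 1:k first → 126 extensions
total linear extensions = 301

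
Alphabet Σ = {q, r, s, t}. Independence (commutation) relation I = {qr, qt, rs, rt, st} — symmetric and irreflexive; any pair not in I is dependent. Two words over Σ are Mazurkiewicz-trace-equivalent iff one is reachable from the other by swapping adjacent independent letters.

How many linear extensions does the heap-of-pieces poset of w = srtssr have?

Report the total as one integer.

#0=s has no predecessor
#1=r has no predecessor
#2=t has no predecessor
#3=s depends on [0:s]
#4=s depends on [3:s]
#5=r depends on [1:r]
sources: [0:s, 1:r, 2:t]
N(rest) = Σ N(rest − s) over sources s of rest; N(one piece) = 1:
  size 1 → [2]=1  [4]=1  [5]=1
  size 2 → [1,5]=1  [2,4]=2  [2,5]=2  [3,4]=1  [4,5]=2
  size 3 → [0,3,4]=1  [1,2,5]=3  [1,4,5]=3  [2,3,4]=3  [2,4,5]=6  [3,4,5]=3
  size 4 → [0,2,3,4]=4  [0,3,4,5]=4  [1,2,4,5]=12  [1,3,4,5]=6  [2,3,4,5]=12
  first=0(s) contributes 30
  first=1(r) contributes 20
  first=2(t) contributes 10
|[w]| = 60

60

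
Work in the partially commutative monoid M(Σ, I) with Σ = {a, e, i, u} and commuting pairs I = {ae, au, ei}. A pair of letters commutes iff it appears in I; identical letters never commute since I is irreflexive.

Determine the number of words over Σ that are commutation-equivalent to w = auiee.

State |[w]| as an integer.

9

#0=a has no predecessor
#1=u has no predecessor
#2=i depends on [0:a, 1:u]
#3=e depends on [1:u]
#4=e depends on [3:e]
sources: [0:a, 1:u]
N(rest) = Σ N(rest − s) over sources s of rest; N(one piece) = 1:
  size 1 → [2]=1  [4]=1
  size 2 → [0,2]=1  [2,4]=2  [3,4]=1
  size 3 → [0,2,4]=3  [2,3,4]=3
  first=0(a) contributes 3
  first=1(u) contributes 6
|[w]| = 9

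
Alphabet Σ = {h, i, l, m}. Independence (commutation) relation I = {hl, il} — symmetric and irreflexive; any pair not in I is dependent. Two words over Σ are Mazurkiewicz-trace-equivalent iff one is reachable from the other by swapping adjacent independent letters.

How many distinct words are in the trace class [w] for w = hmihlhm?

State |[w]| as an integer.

0(h) covers ∅
1(m) covers 0:h
2(i) covers 1:m
3(h) covers 2:i
4(l) covers 1:m
5(h) covers 3:h
6(m) covers 4:l, 5:h
floor of heap: 0:h
completions by unplaced set U, small U first (add the entries for U minus each lowest piece of U):
  |U|=1: {6}:1
  |U|=2: {4,6}:1  {5,6}:1
  |U|=3: {3,5,6}:1  {4,5,6}:2
  |U|=4: {2,3,5,6}:1  {3,4,5,6}:3
  |U|=5: {2,3,4,5,6}:4
  start at 0(h): 4

4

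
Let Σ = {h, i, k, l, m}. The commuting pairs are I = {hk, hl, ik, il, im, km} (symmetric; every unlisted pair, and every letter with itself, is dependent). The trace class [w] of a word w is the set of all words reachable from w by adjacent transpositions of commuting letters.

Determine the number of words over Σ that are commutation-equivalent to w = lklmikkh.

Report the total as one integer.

0(l) covers ∅
1(k) covers 0:l
2(l) covers 1:k
3(m) covers 2:l
4(i) covers ∅
5(k) covers 2:l
6(k) covers 5:k
7(h) covers 3:m, 4:i
floor of heap: 0:l, 4:i
completions by unplaced set U, small U first (add the entries for U minus each lowest piece of U):
  |U|=1: {6}:1  {7}:1
  |U|=2: {3,7}:1  {4,7}:1  {5,6}:1  {6,7}:2
  |U|=3: {3,4,7}:2  {3,6,7}:3  {4,6,7}:3  {5,6,7}:3
  |U|=4: {3,4,6,7}:8  {3,5,6,7}:6  {4,5,6,7}:6
  |U|=5: {2,3,5,6,7}:6  {3,4,5,6,7}:20
  |U|=6: {1,2,3,5,6,7}:6  {2,3,4,5,6,7}:26
  start at 0(l): 32
  start at 4(i): 6
sum over floor = 38

38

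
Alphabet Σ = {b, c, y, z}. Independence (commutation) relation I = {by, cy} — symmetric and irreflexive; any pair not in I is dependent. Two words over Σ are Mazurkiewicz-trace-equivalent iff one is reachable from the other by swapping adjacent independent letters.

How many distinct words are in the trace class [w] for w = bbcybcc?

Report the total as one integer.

7

0(b) covers ∅
1(b) covers 0:b
2(c) covers 1:b
3(y) covers ∅
4(b) covers 2:c
5(c) covers 4:b
6(c) covers 5:c
floor of heap: 0:b, 3:y
completions by unplaced set U, small U first (add the entries for U minus each lowest piece of U):
  |U|=1: {3}:1  {6}:1
  |U|=2: {3,6}:2  {5,6}:1
  |U|=3: {3,5,6}:3  {4,5,6}:1
  |U|=4: {2,4,5,6}:1  {3,4,5,6}:4
  |U|=5: {1,2,4,5,6}:1  {2,3,4,5,6}:5
  start at 0(b): 6
  start at 3(y): 1
sum over floor = 7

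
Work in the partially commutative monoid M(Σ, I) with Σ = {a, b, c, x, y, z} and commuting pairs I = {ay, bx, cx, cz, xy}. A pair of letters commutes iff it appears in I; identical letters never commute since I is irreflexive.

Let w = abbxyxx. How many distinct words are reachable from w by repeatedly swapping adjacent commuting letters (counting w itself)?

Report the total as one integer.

20

0(a) covers ∅
1(b) covers 0:a
2(b) covers 1:b
3(x) covers 0:a
4(y) covers 2:b
5(x) covers 3:x
6(x) covers 5:x
floor of heap: 0:a
completions by unplaced set U, small U first (add the entries for U minus each lowest piece of U):
  |U|=1: {4}:1  {6}:1
  |U|=2: {2,4}:1  {4,6}:2  {5,6}:1
  |U|=3: {1,2,4}:1  {2,4,6}:3  {3,5,6}:1  {4,5,6}:3
  |U|=4: {1,2,4,6}:4  {2,4,5,6}:6  {3,4,5,6}:4
  |U|=5: {1,2,4,5,6}:10  {2,3,4,5,6}:10
  start at 0(a): 20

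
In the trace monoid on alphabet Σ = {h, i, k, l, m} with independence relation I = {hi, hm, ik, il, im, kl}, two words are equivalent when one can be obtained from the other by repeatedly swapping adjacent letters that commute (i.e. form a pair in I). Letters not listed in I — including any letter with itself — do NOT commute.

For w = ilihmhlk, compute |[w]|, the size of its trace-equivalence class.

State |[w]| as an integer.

#0=i has no predecessor
#1=l has no predecessor
#2=i depends on [0:i]
#3=h depends on [1:l]
#4=m depends on [1:l]
#5=h depends on [3:h]
#6=l depends on [4:m, 5:h]
#7=k depends on [4:m, 5:h]
sources: [0:i, 1:l]
N(rest) = Σ N(rest − s) over sources s of rest; N(one piece) = 1:
  size 1 → [2]=1  [6]=1  [7]=1
  size 2 → [0,2]=1  [2,6]=2  [2,7]=2  [6,7]=2
  size 3 → [0,2,6]=3  [0,2,7]=3  [2,6,7]=6  [4,6,7]=2  [5,6,7]=2
  size 4 → [0,2,6,7]=12  [2,4,6,7]=8  [2,5,6,7]=8  [3,5,6,7]=2  [4,5,6,7]=4
  size 5 → [0,2,4,6,7]=20  [0,2,5,6,7]=20  [2,3,5,6,7]=10  [2,4,5,6,7]=20  [3,4,5,6,7]=6
  size 6 → [0,2,3,5,6,7]=30  [0,2,4,5,6,7]=60  [1,3,4,5,6,7]=6  [2,3,4,5,6,7]=36
  first=0(i) contributes 42
  first=1(l) contributes 126
|[w]| = 168

168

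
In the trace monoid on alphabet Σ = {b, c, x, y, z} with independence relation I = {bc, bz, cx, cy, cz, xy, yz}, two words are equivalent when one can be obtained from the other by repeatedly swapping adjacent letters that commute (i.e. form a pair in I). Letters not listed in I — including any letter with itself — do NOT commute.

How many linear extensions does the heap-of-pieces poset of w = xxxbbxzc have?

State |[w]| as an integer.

8

piece 0:x — minimal
piece 1:x rests on {0:x}
piece 2:x rests on {1:x}
piece 3:b rests on {2:x}
piece 4:b rests on {3:b}
piece 5:x rests on {4:b}
piece 6:z rests on {5:x}
piece 7:c — minimal
minimal pieces: {0:x, 7:c}
ways to finish when only these pieces remain (= sum over removing one remaining piece with nothing left below it):
  1 left: {6}→1  {7}→1
  2 left: {5,6}→1  {6,7}→2
  3 left: {4,5,6}→1  {5,6,7}→3
  4 left: {3,4,5,6}→1  {4,5,6,7}→4
  5 left: {2,3,4,5,6}→1  {3,4,5,6,7}→5
  6 left: {1,2,3,4,5,6}→1  {2,3,4,5,6,7}→6
  placing 0:x first → 7 extensions
  placing 7:c first → 1 extensions
total linear extensions = 8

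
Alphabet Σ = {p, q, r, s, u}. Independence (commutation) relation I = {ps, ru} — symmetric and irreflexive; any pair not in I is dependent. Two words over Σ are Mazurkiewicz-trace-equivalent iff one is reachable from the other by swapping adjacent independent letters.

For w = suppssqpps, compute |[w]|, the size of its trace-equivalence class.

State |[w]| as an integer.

18

0(s) covers ∅
1(u) covers 0:s
2(p) covers 1:u
3(p) covers 2:p
4(s) covers 1:u
5(s) covers 4:s
6(q) covers 3:p, 5:s
7(p) covers 6:q
8(p) covers 7:p
9(s) covers 6:q
floor of heap: 0:s
completions by unplaced set U, small U first (add the entries for U minus each lowest piece of U):
  |U|=1: {8}:1  {9}:1
  |U|=2: {7,8}:1  {8,9}:2
  |U|=3: {7,8,9}:3
  |U|=4: {6,7,8,9}:3
  |U|=5: {3,6,7,8,9}:3  {5,6,7,8,9}:3
  |U|=6: {2,3,6,7,8,9}:3  {3,5,6,7,8,9}:6  {4,5,6,7,8,9}:3
  |U|=7: {2,3,5,6,7,8,9}:9  {3,4,5,6,7,8,9}:9
  |U|=8: {2,3,4,5,6,7,8,9}:18
  start at 0(s): 18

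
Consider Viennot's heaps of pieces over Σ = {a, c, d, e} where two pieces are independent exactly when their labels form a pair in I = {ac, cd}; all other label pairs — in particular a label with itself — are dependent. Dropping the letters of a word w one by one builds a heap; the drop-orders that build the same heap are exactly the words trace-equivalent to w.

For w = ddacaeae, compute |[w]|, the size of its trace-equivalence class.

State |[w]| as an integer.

piece 0:d — minimal
piece 1:d rests on {0:d}
piece 2:a rests on {1:d}
piece 3:c — minimal
piece 4:a rests on {2:a}
piece 5:e rests on {3:c, 4:a}
piece 6:a rests on {5:e}
piece 7:e rests on {6:a}
minimal pieces: {0:d, 3:c}
ways to finish when only these pieces remain (= sum over removing one remaining piece with nothing left below it):
  1 left: {7}→1
  2 left: {6,7}→1
  3 left: {5,6,7}→1
  4 left: {3,5,6,7}→1  {4,5,6,7}→1
  5 left: {2,4,5,6,7}→1  {3,4,5,6,7}→2
  6 left: {1,2,4,5,6,7}→1  {2,3,4,5,6,7}→3
  placing 0:d first → 4 extensions
  placing 3:c first → 1 extensions
total linear extensions = 5

5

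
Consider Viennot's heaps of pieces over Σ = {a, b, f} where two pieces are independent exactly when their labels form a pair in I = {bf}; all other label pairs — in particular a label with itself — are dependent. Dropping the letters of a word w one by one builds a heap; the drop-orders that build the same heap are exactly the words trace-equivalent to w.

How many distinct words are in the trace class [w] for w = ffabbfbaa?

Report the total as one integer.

4

0(f) covers ∅
1(f) covers 0:f
2(a) covers 1:f
3(b) covers 2:a
4(b) covers 3:b
5(f) covers 2:a
6(b) covers 4:b
7(a) covers 5:f, 6:b
8(a) covers 7:a
floor of heap: 0:f
completions by unplaced set U, small U first (add the entries for U minus each lowest piece of U):
  |U|=1: {8}:1
  |U|=2: {7,8}:1
  |U|=3: {5,7,8}:1  {6,7,8}:1
  |U|=4: {4,6,7,8}:1  {5,6,7,8}:2
  |U|=5: {3,4,6,7,8}:1  {4,5,6,7,8}:3
  |U|=6: {3,4,5,6,7,8}:4
  |U|=7: {2,3,4,5,6,7,8}:4
  start at 0(f): 4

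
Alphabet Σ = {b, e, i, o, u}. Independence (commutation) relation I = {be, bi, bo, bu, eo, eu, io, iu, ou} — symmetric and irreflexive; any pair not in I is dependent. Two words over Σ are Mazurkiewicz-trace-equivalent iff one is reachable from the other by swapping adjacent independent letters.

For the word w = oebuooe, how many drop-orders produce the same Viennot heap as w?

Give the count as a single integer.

drop 0:o onto floor
drop 1:e onto floor
drop 2:b onto floor
drop 3:u onto floor
drop 4:o onto {0:o}
drop 5:o onto {4:o}
drop 6:e onto {1:e}
ground layer = {0:o, 1:e, 2:b, 3:u}
drop-orders for the pieces not yet dropped (sum over which currently-grounded one goes next):
  1 to go: {2} 1  {3} 1  {5} 1  {6} 1
  2 to go: {1,6} 1  {2,3} 2  {2,5} 2  {2,6} 2  {3,5} 2  {3,6} 2  {4,5} 1  {5,6} 2
  3 to go: {0,4,5} 1  {1,2,6} 3  {1,3,6} 3  {1,5,6} 3  {2,3,5} 6  {2,3,6} 6  {2,4,5} 3  {2,5,6} 6  {3,4,5} 3  {3,5,6} 6  {4,5,6} 3
  4 to go: {0,2,4,5} 4  {0,3,4,5} 4  {0,4,5,6} 4  {1,2,3,6} 12  {1,2,5,6} 12  {1,3,5,6} 12  {1,4,5,6} 6  {2,3,4,5} 12  {2,3,5,6} 24  {2,4,5,6} 12  {3,4,5,6} 12
  5 to go: {0,1,4,5,6} 10  {0,2,3,4,5} 20  {0,2,4,5,6} 20  {0,3,4,5,6} 20  {1,2,3,5,6} 60  {1,2,4,5,6} 30  {1,3,4,5,6} 30  {2,3,4,5,6} 60
  if 0:o drops first: 180 orders
  if 1:e drops first: 120 orders
  if 2:b drops first: 60 orders
  if 3:u drops first: 60 orders
heap linearizations: 420

420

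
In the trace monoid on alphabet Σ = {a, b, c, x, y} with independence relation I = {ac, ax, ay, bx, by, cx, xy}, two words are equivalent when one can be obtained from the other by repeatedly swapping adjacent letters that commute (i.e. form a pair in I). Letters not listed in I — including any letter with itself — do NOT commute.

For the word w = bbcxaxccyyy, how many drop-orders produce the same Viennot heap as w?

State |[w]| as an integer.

#0=b has no predecessor
#1=b depends on [0:b]
#2=c depends on [1:b]
#3=x has no predecessor
#4=a depends on [1:b]
#5=x depends on [3:x]
#6=c depends on [2:c]
#7=c depends on [6:c]
#8=y depends on [7:c]
#9=y depends on [8:y]
#10=y depends on [9:y]
sources: [0:b, 3:x]
N(rest) = Σ N(rest − s) over sources s of rest; N(one piece) = 1:
  size 1 → [4]=1  [5]=1  [10]=1
  size 2 → [3,5]=1  [4,5]=2  [4,10]=2  [5,10]=2  [9,10]=1
  size 3 → [3,4,5]=3  [3,5,10]=3  [4,5,10]=6  [4,9,10]=3  [5,9,10]=3  [8,9,10]=1
  size 4 → [3,4,5,10]=12  [3,5,9,10]=6  [4,5,9,10]=12  [4,8,9,10]=4  [5,8,9,10]=4  [7,8,9,10]=1
  size 5 → [3,4,5,9,10]=30  [3,5,8,9,10]=10  [4,5,8,9,10]=20  [4,7,8,9,10]=5  [5,7,8,9,10]=5  [6,7,8,9,10]=1
  size 6 → [2,6,7,8,9,10]=1  [3,4,5,8,9,10]=60  [3,5,7,8,9,10]=15  [4,5,7,8,9,10]=30  [4,6,7,8,9,10]=6  [5,6,7,8,9,10]=6
  size 7 → [2,4,6,7,8,9,10]=7  [2,5,6,7,8,9,10]=7  [3,4,5,7,8,9,10]=105  [3,5,6,7,8,9,10]=21  [4,5,6,7,8,9,10]=42
  size 8 → [1,2,4,6,7,8,9,10]=7  [2,3,5,6,7,8,9,10]=28  [2,4,5,6,7,8,9,10]=56  [3,4,5,6,7,8,9,10]=168
  size 9 → [0,1,2,4,6,7,8,9,10]=7  [1,2,4,5,6,7,8,9,10]=63  [2,3,4,5,6,7,8,9,10]=252
  first=0(b) contributes 315
  first=3(x) contributes 70
|[w]| = 385

385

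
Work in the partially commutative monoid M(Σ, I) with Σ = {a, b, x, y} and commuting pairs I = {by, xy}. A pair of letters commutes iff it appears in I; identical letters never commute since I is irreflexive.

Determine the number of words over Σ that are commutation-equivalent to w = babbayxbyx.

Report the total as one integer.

piece 0:b — minimal
piece 1:a rests on {0:b}
piece 2:b rests on {1:a}
piece 3:b rests on {2:b}
piece 4:a rests on {3:b}
piece 5:y rests on {4:a}
piece 6:x rests on {4:a}
piece 7:b rests on {6:x}
piece 8:y rests on {5:y}
piece 9:x rests on {7:b}
minimal pieces: {0:b}
ways to finish when only these pieces remain (= sum over removing one remaining piece with nothing left below it):
  1 left: {8}→1  {9}→1
  2 left: {5,8}→1  {7,9}→1  {8,9}→2
  3 left: {5,8,9}→3  {6,7,9}→1  {7,8,9}→3
  4 left: {5,7,8,9}→6  {6,7,8,9}→4
  5 left: {5,6,7,8,9}→10
  6 left: {4,5,6,7,8,9}→10
  7 left: {3,4,5,6,7,8,9}→10
  8 left: {2,3,4,5,6,7,8,9}→10
  placing 0:b first → 10 extensions

10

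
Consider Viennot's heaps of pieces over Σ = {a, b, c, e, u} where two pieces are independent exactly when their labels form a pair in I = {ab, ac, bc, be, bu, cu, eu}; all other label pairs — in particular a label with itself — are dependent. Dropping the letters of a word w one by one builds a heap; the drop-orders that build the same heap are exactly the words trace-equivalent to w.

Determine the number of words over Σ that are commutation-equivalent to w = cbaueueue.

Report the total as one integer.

drop 0:c onto floor
drop 1:b onto floor
drop 2:a onto floor
drop 3:u onto {2:a}
drop 4:e onto {0:c, 2:a}
drop 5:u onto {3:u}
drop 6:e onto {4:e}
drop 7:u onto {5:u}
drop 8:e onto {6:e}
ground layer = {0:c, 1:b, 2:a}
drop-orders for the pieces not yet dropped (sum over which currently-grounded one goes next):
  1 to go: {1} 1  {7} 1  {8} 1
  2 to go: {1,7} 2  {1,8} 2  {5,7} 1  {6,8} 1  {7,8} 2
  3 to go: {1,5,7} 3  {1,6,8} 3  {1,7,8} 6  {3,5,7} 1  {4,6,8} 1  {5,7,8} 3  {6,7,8} 3
  4 to go: {0,4,6,8} 1  {1,3,5,7} 4  {1,4,6,8} 4  {1,5,7,8} 12  {1,6,7,8} 12  {3,5,7,8} 4  {4,6,7,8} 4  {5,6,7,8} 6
  5 to go: {0,1,4,6,8} 5  {0,4,6,7,8} 5  {1,3,5,7,8} 20  {1,4,6,7,8} 20  {1,5,6,7,8} 30  {3,5,6,7,8} 10  {4,5,6,7,8} 10
  6 to go: {0,1,4,6,7,8} 30  {0,4,5,6,7,8} 15  {1,3,5,6,7,8} 60  {1,4,5,6,7,8} 60  {3,4,5,6,7,8} 20
  7 to go: {0,1,4,5,6,7,8} 105  {0,3,4,5,6,7,8} 35  {1,3,4,5,6,7,8} 140  {2,3,4,5,6,7,8} 20
  if 0:c drops first: 160 orders
  if 1:b drops first: 55 orders
  if 2:a drops first: 280 orders
heap linearizations: 495

495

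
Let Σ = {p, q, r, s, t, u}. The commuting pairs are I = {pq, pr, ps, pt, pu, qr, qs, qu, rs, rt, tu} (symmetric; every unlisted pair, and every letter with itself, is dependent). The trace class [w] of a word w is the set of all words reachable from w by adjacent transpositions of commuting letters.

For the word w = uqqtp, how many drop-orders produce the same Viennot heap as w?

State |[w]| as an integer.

piece 0:u — minimal
piece 1:q — minimal
piece 2:q rests on {1:q}
piece 3:t rests on {2:q}
piece 4:p — minimal
minimal pieces: {0:u, 1:q, 4:p}
ways to finish when only these pieces remain (= sum over removing one remaining piece with nothing left below it):
  1 left: {0}→1  {3}→1  {4}→1
  2 left: {0,3}→2  {0,4}→2  {2,3}→1  {3,4}→2
  3 left: {0,2,3}→3  {0,3,4}→6  {1,2,3}→1  {2,3,4}→3
  placing 0:u first → 4 extensions
  placing 1:q first → 12 extensions
  placing 4:p first → 4 extensions
total linear extensions = 20

20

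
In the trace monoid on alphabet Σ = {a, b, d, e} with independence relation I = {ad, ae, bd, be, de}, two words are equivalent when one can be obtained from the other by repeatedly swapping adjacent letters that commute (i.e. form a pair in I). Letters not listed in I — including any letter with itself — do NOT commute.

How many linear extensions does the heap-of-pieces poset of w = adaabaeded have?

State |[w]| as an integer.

2520

#0=a has no predecessor
#1=d has no predecessor
#2=a depends on [0:a]
#3=a depends on [2:a]
#4=b depends on [3:a]
#5=a depends on [4:b]
#6=e has no predecessor
#7=d depends on [1:d]
#8=e depends on [6:e]
#9=d depends on [7:d]
sources: [0:a, 1:d, 6:e]
N(rest) = Σ N(rest − s) over sources s of rest; N(one piece) = 1:
  size 1 → [5]=1  [8]=1  [9]=1
  size 2 → [4,5]=1  [5,8]=2  [5,9]=2  [6,8]=1  [7,9]=1  [8,9]=2
  size 3 → [1,7,9]=1  [3,4,5]=1  [4,5,8]=3  [4,5,9]=3  [5,6,8]=3  [5,7,9]=3  [5,8,9]=6  [6,8,9]=3  [7,8,9]=3
  size 4 → [1,5,7,9]=4  [1,7,8,9]=4  [2,3,4,5]=1  [3,4,5,8]=4  [3,4,5,9]=4  [4,5,6,8]=6  [4,5,7,9]=6  [4,5,8,9]=12  [5,6,8,9]=12  [5,7,8,9]=12  [6,7,8,9]=6
  size 5 → [0,2,3,4,5]=1  [1,4,5,7,9]=10  [1,5,7,8,9]=20  [1,6,7,8,9]=10  [2,3,4,5,8]=5  [2,3,4,5,9]=5  [3,4,5,6,8]=10  [3,4,5,7,9]=10  [3,4,5,8,9]=20  [4,5,6,8,9]=30  [4,5,7,8,9]=30  [5,6,7,8,9]=30
  size 6 → [0,2,3,4,5,8]=6  [0,2,3,4,5,9]=6  [1,3,4,5,7,9]=20  [1,4,5,7,8,9]=60  [1,5,6,7,8,9]=60  [2,3,4,5,6,8]=15  [2,3,4,5,7,9]=15  [2,3,4,5,8,9]=30  [3,4,5,6,8,9]=60  [3,4,5,7,8,9]=60  [4,5,6,7,8,9]=90
  size 7 → [0,2,3,4,5,6,8]=21  [0,2,3,4,5,7,9]=21  [0,2,3,4,5,8,9]=42  [1,2,3,4,5,7,9]=35  [1,3,4,5,7,8,9]=140  [1,4,5,6,7,8,9]=210  [2,3,4,5,6,8,9]=105  [2,3,4,5,7,8,9]=105  [3,4,5,6,7,8,9]=210
  size 8 → [0,1,2,3,4,5,7,9]=56  [0,2,3,4,5,6,8,9]=168  [0,2,3,4,5,7,8,9]=168  [1,2,3,4,5,7,8,9]=280  [1,3,4,5,6,7,8,9]=560  [2,3,4,5,6,7,8,9]=420
  first=0(a) contributes 1260
  first=1(d) contributes 756
  first=6(e) contributes 504
|[w]| = 2520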